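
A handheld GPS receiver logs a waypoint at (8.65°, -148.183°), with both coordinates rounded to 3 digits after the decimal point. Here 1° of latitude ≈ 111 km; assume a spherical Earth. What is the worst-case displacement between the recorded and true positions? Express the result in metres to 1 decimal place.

Rounding to 3 decimal places leaves each coordinate within ±0.0005° of the true value.
N–S: 0.0005° × 111000 m/° = 55.5 m.
Longitude error → 0.0005 × 111000 × cos 8.65° = 0.0005 × 111000 × 0.9886 ≈ 54.8687 m.
The two errors are perpendicular, so the maximum displacement is √(55.5² + 54.8687²) ≈ 78.0437 m.

78.0 metres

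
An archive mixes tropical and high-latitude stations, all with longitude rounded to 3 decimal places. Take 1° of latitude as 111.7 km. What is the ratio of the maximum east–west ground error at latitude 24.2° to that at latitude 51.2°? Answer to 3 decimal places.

Rounding to 3 decimal places leaves the longitude within ±0.0005° of the true value.
At 24.2°: 0.0005° × 111700 × cos 24.2° = 0.0005 × 111700 × 0.9121 ≈ 50.942 m.
At 51.2°: 0.0005° × 111700 × cos 51.2° = 0.0005 × 111700 × 0.6266 ≈ 34.996 m.
The ratio reduces to cos 24.2° / cos 51.2° = 0.9121/0.6266 ≈ 1.4557.

1.456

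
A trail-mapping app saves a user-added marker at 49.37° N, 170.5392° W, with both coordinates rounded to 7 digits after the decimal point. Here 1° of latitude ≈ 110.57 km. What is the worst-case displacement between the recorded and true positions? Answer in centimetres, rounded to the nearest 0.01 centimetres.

0.66 centimetres

Rounding to 7 decimal places leaves each coordinate within ±5e-08° of the true value.
North–south component: 5e-08° × 110570 = 0.0055285 m.
East–west component at 49.37°: 5e-08° × 110570 × cos 49.37° ≈ 5e-08 × 72000.1 ≈ 0.0036 m.
The two errors are perpendicular, so the maximum displacement is √(0.0055285² + 0.0036²) ≈ 0.0065973 m.
That is 0.0065973 m = 0.65973 cm.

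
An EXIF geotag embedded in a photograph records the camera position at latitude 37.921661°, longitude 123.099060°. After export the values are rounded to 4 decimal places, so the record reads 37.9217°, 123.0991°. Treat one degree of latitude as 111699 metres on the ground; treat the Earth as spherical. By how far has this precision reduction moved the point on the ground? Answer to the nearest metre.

6 metres

The latitude changed by -0.000039° and the longitude by -0.000040°.
N–S: -0.000039° × 111699 m/° = -4.35626 m.
E–W at 37.9217°: -0.000040° × 111699 × cos 37.9217° = -0.000040 × 111699 × 0.7889 ≈ -3.52456 m.
Distance: √(4.35626² + 3.52456²) ≈ 5.60353 m.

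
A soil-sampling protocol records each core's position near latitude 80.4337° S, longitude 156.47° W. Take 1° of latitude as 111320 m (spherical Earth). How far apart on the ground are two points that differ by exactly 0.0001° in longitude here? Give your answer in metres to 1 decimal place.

0.0001° of longitude at 80.4337° is 0.0001 × 111320 × cos 80.4337° ≈ 0.0001 × 18500.1 = 1.85001 m.

1.9 metres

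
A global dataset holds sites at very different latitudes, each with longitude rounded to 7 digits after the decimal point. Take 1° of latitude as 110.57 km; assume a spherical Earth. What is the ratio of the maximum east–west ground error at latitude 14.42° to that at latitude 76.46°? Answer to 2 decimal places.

4.14

Rounding to 7 decimal places leaves the longitude within ±5e-08° of the true value.
Error at 14.42° = 5e-08° × 110570 × cos 14.42° ≈ 0.0055285 × 0.9685 = 0.0053543 m.
At 76.46°: 5e-08° × 110570 × cos 76.46° = 5e-08 × 110570 × 0.2341 ≈ 0.0012944 m.
The ratio reduces to cos 14.42° / cos 76.46° = 0.9685/0.2341 ≈ 4.1367.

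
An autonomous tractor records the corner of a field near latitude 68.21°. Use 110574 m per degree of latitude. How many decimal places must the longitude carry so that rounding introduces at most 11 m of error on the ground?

4

At 68.21° one degree of longitude covers 110574 × cos 68.21° ≈ 110574 × 0.3712 ≈ 41045.7 m.
N decimal places → at most half a unit in the last place, 0.5 × 10⁻ᴺ° = 41045.7/2 × 10⁻ᴺ m.
Setting 20522.9 × 10⁻ᴺ ≤ 11 gives 10ᴺ ≥ 1866, i.e. N ≥ 3.27.
N = 3 would give 20.5 m (too coarse); N = 4 gives 2.05 m ≤ 11 m.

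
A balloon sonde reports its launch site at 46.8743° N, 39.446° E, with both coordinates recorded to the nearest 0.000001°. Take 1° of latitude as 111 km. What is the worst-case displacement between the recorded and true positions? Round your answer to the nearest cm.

Rounding to 6 decimal places leaves each coordinate within ±5e-07° of the true value.
North–south component: 5e-07° × 111000 = 0.0555 m.
East–west component at 46.8743°: 5e-07° × 111000 × cos 46.8743° ≈ 5e-07 × 75879.7 ≈ 0.0379399 m.
Combining orthogonally: (0.0555² + 0.0379399²)^½ ≈ 0.0672286 m.
That is 0.0672286 m = 6.7229 cm.

7 cm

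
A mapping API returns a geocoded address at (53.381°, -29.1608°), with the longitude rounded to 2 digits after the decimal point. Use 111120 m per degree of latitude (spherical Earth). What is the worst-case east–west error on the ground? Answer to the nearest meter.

Rounding to 2 decimal places leaves the longitude within ±0.005° of the true value.
Parallels shrink by cos φ, so at 53.381° a degree of longitude is 111120 × 0.5965 ≈ 66282.1 m.
Maximum E–W displacement: 0.005 × 66282.1 = 331.41 m.

331 meters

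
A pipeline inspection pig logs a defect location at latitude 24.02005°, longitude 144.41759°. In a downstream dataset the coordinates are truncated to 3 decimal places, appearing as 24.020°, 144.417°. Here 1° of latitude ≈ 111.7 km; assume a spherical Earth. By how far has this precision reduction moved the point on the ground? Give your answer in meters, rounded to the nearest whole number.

The latitude changed by +0.00005° and the longitude by +0.00059°.
North–south shift: 0.00005 × 111700 = 5.585 m.
E–W at 24.02°: 0.00059° × 111700 × cos 24.02° = 0.00059 × 111700 × 0.9134 ≈ 60.196 m.
Hypotenuse of the two orthogonal shifts: √(5.585² + 60.196²) = 60.4546 m.

60 meters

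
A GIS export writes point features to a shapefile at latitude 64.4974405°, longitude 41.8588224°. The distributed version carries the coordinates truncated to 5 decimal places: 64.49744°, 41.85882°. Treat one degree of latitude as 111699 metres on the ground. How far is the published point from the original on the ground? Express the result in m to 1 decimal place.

0.1 m

Δlat = 64.4974405 − 64.49744 = +0.0000005°; Δlon = 41.8588224 − 41.85882 = +0.0000024°.
N–S: 0.0000005° × 111699 m/° = 0.0558495 m.
E–W at 64.4974°: 0.0000024° × 111699 × cos 64.4974° = 0.0000024 × 111699 × 0.4306 ≈ 0.115421 m.
Hypotenuse of the two orthogonal shifts: √(0.0558495² + 0.115421²) = 0.128223 m.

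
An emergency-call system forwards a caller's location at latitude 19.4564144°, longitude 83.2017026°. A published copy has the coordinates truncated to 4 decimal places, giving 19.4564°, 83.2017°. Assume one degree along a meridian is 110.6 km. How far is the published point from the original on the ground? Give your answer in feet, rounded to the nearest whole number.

5 feet

Δlat = 19.4564144 − 19.4564 = +0.0000144°; Δlon = 83.2017026 − 83.2017 = +0.0000026°.
North–south shift: 0.0000144 × 110600 = 1.59264 m.
E–W at 19.4564°: 0.0000026° × 110600 × cos 19.4564° = 0.0000026 × 110600 × 0.9429 ≈ 0.271139 m.
Hypotenuse of the two orthogonal shifts: √(1.59264² + 0.271139²) = 1.61556 m.
In feet: 1.61556 m ÷ 0.3048 ≈ 5.3004 ft.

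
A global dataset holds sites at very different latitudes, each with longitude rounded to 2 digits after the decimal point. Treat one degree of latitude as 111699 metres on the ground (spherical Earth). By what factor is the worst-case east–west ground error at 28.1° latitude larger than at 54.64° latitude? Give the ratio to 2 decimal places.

Rounding to 2 decimal places leaves the longitude within ±0.005° of the true value.
At 28.1°: 0.005° × 111699 × cos 28.1° = 0.005 × 111699 × 0.8821 ≈ 492.66 m.
At 54.64°: 0.005° × 111699 × cos 54.64° = 0.005 × 111699 × 0.5787 ≈ 323.21 m.
Ratio: 492.66 / 323.21 = cos 28.1° / cos 54.64° ≈ 1.5243.

1.52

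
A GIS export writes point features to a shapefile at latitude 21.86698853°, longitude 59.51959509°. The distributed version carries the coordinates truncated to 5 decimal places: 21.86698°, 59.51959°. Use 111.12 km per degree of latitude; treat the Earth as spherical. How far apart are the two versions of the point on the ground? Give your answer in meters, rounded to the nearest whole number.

1 meters

Δlat = 21.86698853 − 21.86698 = +0.00000853°; Δlon = 59.51959509 − 59.51959 = +0.00000509°.
N–S: 0.00000853° × 111120 m/° = 0.947854 m.
East–west at this latitude: 0.00000509° × 111120 × cos 21.867° ≈ 0.00000509 × 103125 = 0.524906 m.
Combined displacement = (0.947854² + 0.524906²)^½ ≈ 1.08349 m.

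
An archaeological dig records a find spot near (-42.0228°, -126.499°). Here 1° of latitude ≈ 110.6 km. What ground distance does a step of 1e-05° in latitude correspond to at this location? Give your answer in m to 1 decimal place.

1e-05° × 110600 m/° = 1.106 m.

1.1 m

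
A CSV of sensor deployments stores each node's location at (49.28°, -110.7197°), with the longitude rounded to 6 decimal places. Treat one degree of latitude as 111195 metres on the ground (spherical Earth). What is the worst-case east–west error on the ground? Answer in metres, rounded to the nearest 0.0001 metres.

0.0363 metres

Rounding to 6 decimal places leaves the longitude within ±5e-07° of the true value.
Parallels shrink by cos φ, so at 49.28° a degree of longitude is 111195 × 0.6524 ≈ 72539.5 m.
Maximum E–W displacement: 5e-07 × 72539.5 = 0.0362698 m.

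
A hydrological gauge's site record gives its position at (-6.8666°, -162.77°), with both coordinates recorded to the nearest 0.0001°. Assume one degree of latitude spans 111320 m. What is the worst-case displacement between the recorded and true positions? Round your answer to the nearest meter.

8 meters

Rounding to 4 decimal places leaves each coordinate within ±5e-05° of the true value.
North–south component: 5e-05° × 111320 = 5.566 m.
Longitude error → 5e-05 × 111320 × cos 6.8666° = 5e-05 × 111320 × 0.9928 ≈ 5.52608 m.
The two errors are perpendicular, so the maximum displacement is √(5.566² + 5.52608²) ≈ 7.84333 m.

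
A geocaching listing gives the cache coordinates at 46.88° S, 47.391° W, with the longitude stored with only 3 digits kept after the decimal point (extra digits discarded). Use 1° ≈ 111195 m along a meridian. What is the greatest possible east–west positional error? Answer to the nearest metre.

Truncating at 3 decimal places can drop up to a full unit in the last place, so the longitude may be off by as much as 0.001°.
Parallels shrink by cos φ, so at 46.88° a degree of longitude is 111195 × 0.6835 ≈ 76005 m.
So at most 0.001° × 76005 ≈ 76.005 m east–west.

76 metres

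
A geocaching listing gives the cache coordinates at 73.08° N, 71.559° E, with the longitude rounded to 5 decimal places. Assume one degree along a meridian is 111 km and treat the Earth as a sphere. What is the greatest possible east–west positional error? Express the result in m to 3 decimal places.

0.162 m

Rounding to 5 decimal places leaves the longitude within ±5e-06° of the true value.
Parallels shrink by cos φ, so at 73.08° a degree of longitude is 111000 × 0.2910 ≈ 32305 m.
Maximum E–W displacement: 5e-06 × 32305 = 0.161525 m.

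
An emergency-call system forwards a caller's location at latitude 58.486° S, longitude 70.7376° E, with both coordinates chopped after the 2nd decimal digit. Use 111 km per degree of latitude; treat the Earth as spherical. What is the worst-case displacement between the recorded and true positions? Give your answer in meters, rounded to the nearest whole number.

Truncating at 2 decimal places can drop up to a full unit in the last place, so each coordinate may be off by as much as 0.01°.
Latitude error → 0.01 × 111000 = 1110 m along the meridian.
Longitude error → 0.01 × 111000 × cos 58.486° = 0.01 × 111000 × 0.5227 ≈ 580.205 m.
Combining orthogonally: (1110² + 580.205²)^½ ≈ 1252.49 m.

1252 meters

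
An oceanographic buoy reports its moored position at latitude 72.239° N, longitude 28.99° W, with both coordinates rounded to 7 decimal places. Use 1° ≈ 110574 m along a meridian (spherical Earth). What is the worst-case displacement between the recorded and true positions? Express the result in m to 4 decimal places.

Rounding to 7 decimal places leaves each coordinate within ±5e-08° of the true value.
Latitude error → 5e-08 × 110574 = 0.0055287 m along the meridian.
Longitude error → 5e-08 × 110574 × cos 72.239° = 5e-08 × 110574 × 0.3050 ≈ 0.00168651 m.
Combining orthogonally: (0.0055287² + 0.00168651²)^½ ≈ 0.00578021 m.

0.0058 m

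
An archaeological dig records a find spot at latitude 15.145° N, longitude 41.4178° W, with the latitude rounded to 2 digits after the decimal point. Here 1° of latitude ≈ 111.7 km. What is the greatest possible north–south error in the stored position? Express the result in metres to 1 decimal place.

Rounding to 2 decimal places leaves the latitude within ±0.005° of the true value.
North–south distance: 0.005° × 111700 m/° = 558.5 m.

558.5 metres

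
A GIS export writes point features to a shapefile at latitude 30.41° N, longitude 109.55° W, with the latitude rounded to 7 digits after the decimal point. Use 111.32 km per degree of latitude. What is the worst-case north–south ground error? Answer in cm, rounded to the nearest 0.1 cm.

0.6 cm

Rounding to 7 decimal places leaves the latitude within ±5e-08° of the true value.
North–south distance: 5e-08° × 111320 m/° = 0.005566 m.
That is 0.005566 m = 0.5566 cm.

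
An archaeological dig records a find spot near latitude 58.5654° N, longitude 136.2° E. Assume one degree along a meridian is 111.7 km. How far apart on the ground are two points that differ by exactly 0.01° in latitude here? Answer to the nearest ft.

3665 ft

Along a meridian 0.01° is 0.01 × 111700 = 1117 m.
In feet: 1117 m ÷ 0.3048 ≈ 3664.7 ft.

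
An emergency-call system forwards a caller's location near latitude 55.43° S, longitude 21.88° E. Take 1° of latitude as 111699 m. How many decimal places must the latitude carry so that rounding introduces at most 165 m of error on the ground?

One degree of latitude covers 111699 m.
N decimal places → at most half a unit in the last place, 0.5 × 10⁻ᴺ° = 111699/2 × 10⁻ᴺ m.
Setting 55849.5 × 10⁻ᴺ ≤ 165 gives 10ᴺ ≥ 338.5, i.e. N ≥ 2.53.
At 2 places the error can reach 558 m, but 3 places keeps it to 55.8 m.

3 decimal places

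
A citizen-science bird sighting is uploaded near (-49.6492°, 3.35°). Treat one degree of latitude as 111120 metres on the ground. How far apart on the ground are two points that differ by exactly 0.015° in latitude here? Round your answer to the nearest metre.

Along a meridian 0.015° is 0.015 × 111120 = 1666.8 m.

1667 metres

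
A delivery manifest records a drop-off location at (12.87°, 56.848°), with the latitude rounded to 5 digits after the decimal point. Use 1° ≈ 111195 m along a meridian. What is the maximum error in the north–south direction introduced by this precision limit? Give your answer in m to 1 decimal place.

Rounding to 5 decimal places leaves the latitude within ±5e-06° of the true value.
Along the meridian that is 5e-06° × 111195 m/° = 0.555975 m.

0.6 m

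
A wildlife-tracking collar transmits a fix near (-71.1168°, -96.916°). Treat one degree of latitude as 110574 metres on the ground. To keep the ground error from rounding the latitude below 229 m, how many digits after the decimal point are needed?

One degree of latitude covers 110574 m.
With N decimal places the half-ulp bound is 0.5·10⁻ᴺ°, or 0.5·10⁻ᴺ × 110574 m on the ground.
Need 0.5 × 110574 × 10⁻ᴺ ≤ 229 → 10⁻ᴺ ≤ 4.142e-03, so N ≥ 2.38.
So 3 decimal places suffice (55.3 m); 2 would allow up to 553 m.

3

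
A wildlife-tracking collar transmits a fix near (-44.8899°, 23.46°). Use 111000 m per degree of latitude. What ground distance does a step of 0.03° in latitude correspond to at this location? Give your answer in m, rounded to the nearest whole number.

3330 m

0.03° × 111000 m/° = 3330 m.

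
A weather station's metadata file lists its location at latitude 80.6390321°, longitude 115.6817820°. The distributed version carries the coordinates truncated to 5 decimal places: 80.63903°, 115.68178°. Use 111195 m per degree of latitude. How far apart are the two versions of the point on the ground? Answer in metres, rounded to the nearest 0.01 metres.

The latitude changed by +0.0000021° and the longitude by +0.0000020°.
North–south shift: 0.0000021 × 111195 = 0.233509 m.
East–west at this latitude: 0.0000020° × 111195 × cos 80.639° ≈ 0.0000020 × 18086.3 = 0.0361726 m.
Distance: √(0.233509² + 0.0361726²) ≈ 0.236295 m.

0.24 metres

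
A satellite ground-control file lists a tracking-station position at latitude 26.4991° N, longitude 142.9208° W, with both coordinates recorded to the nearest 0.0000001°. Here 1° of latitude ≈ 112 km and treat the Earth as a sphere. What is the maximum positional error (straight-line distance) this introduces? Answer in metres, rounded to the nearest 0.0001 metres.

0.0075 metres

Rounding to 7 decimal places leaves each coordinate within ±5e-08° of the true value.
N–S: 5e-08° × 112000 m/° = 0.0056 m.
East–west component at 26.4991°: 5e-08° × 112000 × cos 26.4991° ≈ 5e-08 × 100233 ≈ 0.00501167 m.
Worst case both components are at the extreme and orthogonal: √(0.0056² + 0.00501167²) ≈ 0.00751511 m.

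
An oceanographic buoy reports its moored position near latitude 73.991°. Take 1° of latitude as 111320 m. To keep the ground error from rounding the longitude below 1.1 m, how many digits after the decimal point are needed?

At 73.991° one degree of longitude covers 111320 × cos 73.991° ≈ 111320 × 0.2758 ≈ 30700.8 m.
With N decimal places the half-ulp bound is 0.5·10⁻ᴺ°, or 0.5·10⁻ᴺ × 30700.8 m on the ground.
Setting 15350.4 × 10⁻ᴺ ≤ 1.1 gives 10ᴺ ≥ 1.395e+04, i.e. N ≥ 4.14.
N = 4 would give 1.54 m (too coarse); N = 5 gives 0.154 m ≤ 1.1 m.

5 decimal places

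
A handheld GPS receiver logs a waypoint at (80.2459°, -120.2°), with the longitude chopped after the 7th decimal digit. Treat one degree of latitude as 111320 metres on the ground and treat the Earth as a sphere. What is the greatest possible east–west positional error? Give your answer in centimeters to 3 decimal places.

Truncating at 7 decimal places can drop up to a full unit in the last place, so the longitude may be off by as much as 1e-07°.
One degree of longitude at 80.2459° is 111320 × cos 80.2459° ≈ 111320 × 0.1694 = 18859.8 m.
So at most 1e-07° × 18859.8 ≈ 0.00188598 m east–west.
That is 0.00188598 m = 0.1886 cm.

0.189 centimeters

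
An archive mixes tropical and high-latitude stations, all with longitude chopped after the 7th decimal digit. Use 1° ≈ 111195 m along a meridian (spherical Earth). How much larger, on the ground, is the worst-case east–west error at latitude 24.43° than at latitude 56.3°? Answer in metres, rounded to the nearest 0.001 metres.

Truncating at 7 decimal places can drop up to a full unit in the last place, so the longitude may be off by as much as 1e-07°.
At 24.43°: 1e-07° × 111195 × cos 24.43° = 1e-07 × 111195 × 0.9105 ≈ 0.010124 m.
At 56.3°: 1e-07° × 111195 × cos 56.3° = 1e-07 × 111195 × 0.5548 ≈ 0.0061696 m.
Difference: 0.010124 − 0.0061696 = 0.0039543 m.

0.004 metres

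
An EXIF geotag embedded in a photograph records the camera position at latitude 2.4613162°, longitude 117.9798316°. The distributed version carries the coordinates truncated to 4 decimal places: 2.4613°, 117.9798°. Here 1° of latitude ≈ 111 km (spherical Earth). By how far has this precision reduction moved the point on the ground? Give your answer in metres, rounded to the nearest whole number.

4 metres

The latitude changed by +0.0000162° and the longitude by +0.0000316°.
North–south shift: 0.0000162 × 111000 = 1.7982 m.
E–W at 2.4613°: 0.0000316° × 111000 × cos 2.4613° = 0.0000316 × 111000 × 0.9991 ≈ 3.50436 m.
Combined displacement = (1.7982² + 3.50436²)^½ ≈ 3.93879 m.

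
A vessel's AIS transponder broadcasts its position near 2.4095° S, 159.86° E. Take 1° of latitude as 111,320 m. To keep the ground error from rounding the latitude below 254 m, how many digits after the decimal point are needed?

3

One degree of latitude covers 111320 m.
N decimal places → at most half a unit in the last place, 0.5 × 10⁻ᴺ° = 111320/2 × 10⁻ᴺ m.
Setting 55660 × 10⁻ᴺ ≤ 254 gives 10ᴺ ≥ 219.1, i.e. N ≥ 2.34.
So 3 decimal places suffice (55.7 m); 2 would allow up to 557 m.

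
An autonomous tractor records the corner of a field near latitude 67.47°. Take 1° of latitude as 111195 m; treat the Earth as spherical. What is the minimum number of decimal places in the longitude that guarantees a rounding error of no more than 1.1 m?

At 67.47° one degree of longitude covers 111195 × cos 67.47° ≈ 111195 × 0.3832 ≈ 42606.3 m.
Rounding to N decimal places gives at most 0.5 × 10⁻ᴺ degrees of error, i.e. 0.5 × 10⁻ᴺ × 42606.3 m.
Setting 21303.1 × 10⁻ᴺ ≤ 1.1 gives 10ᴺ ≥ 1.937e+04, i.e. N ≥ 4.29.
N = 4 would give 2.13 m (too coarse); N = 5 gives 0.213 m ≤ 1.1 m.

5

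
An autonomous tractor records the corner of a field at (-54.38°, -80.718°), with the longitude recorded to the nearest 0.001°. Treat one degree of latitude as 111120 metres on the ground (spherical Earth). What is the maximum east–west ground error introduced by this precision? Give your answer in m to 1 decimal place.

Rounding to 3 decimal places leaves the longitude within ±0.0005° of the true value.
One degree of longitude at 54.38° is 111120 × cos 54.38° ≈ 111120 × 0.5824 = 64717 m.
East–west error: 0.0005° × 64717 m/° ≈ 32.3585 m.

32.4 m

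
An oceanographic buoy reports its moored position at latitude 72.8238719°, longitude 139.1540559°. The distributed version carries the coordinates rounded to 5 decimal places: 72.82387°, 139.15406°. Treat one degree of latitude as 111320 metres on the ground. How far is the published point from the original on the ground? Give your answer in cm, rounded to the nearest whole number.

The latitude changed by +0.0000019° and the longitude by -0.0000041°.
N–S: 0.0000019° × 111320 m/° = 0.211508 m.
E–W at 72.8239°: -0.0000041° × 111320 × cos 72.8239° = -0.0000041 × 111320 × 0.2953 ≈ -0.134783 m.
Hypotenuse of the two orthogonal shifts: √(0.211508² + 0.134783²) = 0.250803 m.
That is 0.250803 m = 25.08 cm.

25 cm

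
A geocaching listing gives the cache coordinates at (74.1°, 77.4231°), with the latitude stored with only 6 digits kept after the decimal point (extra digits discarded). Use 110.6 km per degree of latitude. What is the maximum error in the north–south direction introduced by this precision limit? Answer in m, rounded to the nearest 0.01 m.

0.11 m

Truncating at 6 decimal places can drop up to a full unit in the last place, so the latitude may be off by as much as 1e-06°.
North–south distance: 1e-06° × 110600 m/° = 0.1106 m.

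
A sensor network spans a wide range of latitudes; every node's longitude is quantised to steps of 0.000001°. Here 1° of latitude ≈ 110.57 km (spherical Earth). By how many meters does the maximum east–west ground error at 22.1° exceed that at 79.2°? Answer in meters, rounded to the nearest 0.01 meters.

With a 0.000001° grid the true value lies within half a step, ±0.000001°/2 = ±5e-07°, of the stored one.
Error at 22.1° = 5e-07° × 110570 × cos 22.1° ≈ 0.055285 × 0.9265 = 0.051223 m.
At 79.2°: 5e-07° × 110570 × cos 79.2° = 5e-07 × 110570 × 0.1874 ≈ 0.010359 m.
So the lower-latitude error exceeds the higher by 0.051223 − 0.010359 = 0.040864 m.

0.04 meters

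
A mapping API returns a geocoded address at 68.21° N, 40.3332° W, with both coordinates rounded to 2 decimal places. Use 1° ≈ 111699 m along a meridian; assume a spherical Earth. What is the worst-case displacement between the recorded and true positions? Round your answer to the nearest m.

596 m

Rounding to 2 decimal places leaves each coordinate within ±0.005° of the true value.
North–south component: 0.005° × 111699 = 558.495 m.
Longitude error → 0.005 × 111699 × cos 68.21° = 0.005 × 111699 × 0.3712 ≈ 207.317 m.
Combining orthogonally: (558.495² + 207.317²)^½ ≈ 595.732 m.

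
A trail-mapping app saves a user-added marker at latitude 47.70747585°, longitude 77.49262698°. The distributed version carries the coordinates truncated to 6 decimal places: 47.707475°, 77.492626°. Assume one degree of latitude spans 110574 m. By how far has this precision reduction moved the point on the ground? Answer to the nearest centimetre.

The latitude changed by +0.00000085° and the longitude by +0.00000098°.
North–south shift: 0.00000085 × 110574 = 0.0939879 m.
E–W at 47.7075°: 0.00000098° × 110574 × cos 47.7075° = 0.00000098 × 110574 × 0.6729 ≈ 0.0729189 m.
Hypotenuse of the two orthogonal shifts: √(0.0939879² + 0.0729189²) = 0.118958 m.
That is 0.118958 m = 11.896 cm.

12 centimetres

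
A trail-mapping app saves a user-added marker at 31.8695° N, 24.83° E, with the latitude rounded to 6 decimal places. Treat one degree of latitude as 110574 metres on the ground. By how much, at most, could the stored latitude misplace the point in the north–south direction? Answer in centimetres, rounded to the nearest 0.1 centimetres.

Rounding to 6 decimal places leaves the latitude within ±5e-07° of the true value.
Along the meridian that is 5e-07° × 110574 m/° = 0.055287 m.
That is 0.055287 m = 5.5287 cm.

5.5 centimetres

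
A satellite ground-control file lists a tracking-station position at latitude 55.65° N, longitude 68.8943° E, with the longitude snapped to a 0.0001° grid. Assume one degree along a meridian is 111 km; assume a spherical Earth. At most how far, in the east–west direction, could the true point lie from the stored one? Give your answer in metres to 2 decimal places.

With a 0.0001° grid the true value lies within half a step, ±0.0001°/2 = ±5e-05°, of the stored one.
One degree of longitude at 55.65° is 111000 × cos 55.65° ≈ 111000 × 0.5642 = 62631.4 m.
East–west error: 5e-05° × 62631.4 m/° ≈ 3.13157 m.

3.13 metres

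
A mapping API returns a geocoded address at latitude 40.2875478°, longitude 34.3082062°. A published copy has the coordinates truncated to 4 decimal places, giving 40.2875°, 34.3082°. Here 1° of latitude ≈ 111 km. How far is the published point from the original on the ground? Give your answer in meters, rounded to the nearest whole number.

The latitude changed by +0.0000478° and the longitude by +0.0000062°.
North–south shift: 0.0000478 × 111000 = 5.3058 m.
East–west at this latitude: 0.0000062° × 111000 × cos 40.2875° ≈ 0.0000062 × 84671.8 = 0.524965 m.
Hypotenuse of the two orthogonal shifts: √(5.3058² + 0.524965²) = 5.33171 m.

5 meters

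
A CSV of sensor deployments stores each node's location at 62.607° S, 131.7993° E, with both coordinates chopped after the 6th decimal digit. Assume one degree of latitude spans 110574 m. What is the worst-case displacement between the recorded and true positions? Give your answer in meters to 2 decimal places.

0.12 meters

Truncating at 6 decimal places can drop up to a full unit in the last place, so each coordinate may be off by as much as 1e-06°.
Latitude error → 1e-06 × 110574 = 0.110574 m along the meridian.
E–W at 62.607°: 1e-06° × 110574 × cos 62.607° = 1e-06 × 110574 × 0.4601 ≈ 0.0508741 m.
Worst case both components are at the extreme and orthogonal: √(0.110574² + 0.0508741²) ≈ 0.121716 m.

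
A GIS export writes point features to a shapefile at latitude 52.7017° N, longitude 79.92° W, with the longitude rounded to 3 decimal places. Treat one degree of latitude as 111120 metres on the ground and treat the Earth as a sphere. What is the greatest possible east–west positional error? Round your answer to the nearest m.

34 m

Rounding to 3 decimal places leaves the longitude within ±0.0005° of the true value.
At latitude 52.7017° a degree of longitude spans 111120 m × cos 52.7017° = 111120 × 0.6060 ≈ 67334.8 m.
Maximum E–W displacement: 0.0005 × 67334.8 = 33.6674 m.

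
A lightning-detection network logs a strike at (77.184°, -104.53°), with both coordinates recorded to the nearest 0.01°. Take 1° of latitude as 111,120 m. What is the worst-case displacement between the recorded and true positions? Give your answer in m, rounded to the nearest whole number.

Rounding to 2 decimal places leaves each coordinate within ±0.005° of the true value.
Latitude error → 0.005 × 111120 = 555.6 m along the meridian.
Longitude error → 0.005 × 111120 × cos 77.184° = 0.005 × 111120 × 0.2218 ≈ 123.244 m.
The two errors are perpendicular, so the maximum displacement is √(555.6² + 123.244²) ≈ 569.105 m.

569 m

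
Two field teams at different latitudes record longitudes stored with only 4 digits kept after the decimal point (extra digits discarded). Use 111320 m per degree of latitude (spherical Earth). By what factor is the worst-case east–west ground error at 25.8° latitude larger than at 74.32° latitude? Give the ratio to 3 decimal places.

3.331

Truncating at 4 decimal places can drop up to a full unit in the last place, so the longitude may be off by as much as 0.0001°.
Error at 25.8° = 0.0001° × 111320 × cos 25.8° ≈ 11.132 × 0.9003 = 10.022 m.
At 74.32°: 0.0001° × 111320 × cos 74.32° = 0.0001 × 111320 × 0.2703 ≈ 3.0086 m.
Ratio: 10.022 / 3.0086 = cos 25.8° / cos 74.32° ≈ 3.3313.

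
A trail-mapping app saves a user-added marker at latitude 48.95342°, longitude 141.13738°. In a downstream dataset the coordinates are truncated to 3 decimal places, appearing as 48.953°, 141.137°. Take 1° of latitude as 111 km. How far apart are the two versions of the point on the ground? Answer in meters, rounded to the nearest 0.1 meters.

54.2 meters

Δlat = 48.95342 − 48.953 = +0.00042°; Δlon = 141.13738 − 141.137 = +0.00038°.
North–south shift: 0.00042 × 111000 = 46.62 m.
East–west at this latitude: 0.00038° × 111000 × cos 48.953° ≈ 0.00038 × 72891.2 = 27.6987 m.
Distance: √(46.62² + 27.6987²) ≈ 54.2277 m.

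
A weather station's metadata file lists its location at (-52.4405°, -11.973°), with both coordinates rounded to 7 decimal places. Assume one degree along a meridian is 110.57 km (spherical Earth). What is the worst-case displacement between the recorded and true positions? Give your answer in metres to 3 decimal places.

Rounding to 7 decimal places leaves each coordinate within ±5e-08° of the true value.
Latitude error → 5e-08 × 110570 = 0.0055285 m along the meridian.
Longitude error → 5e-08 × 110570 × cos 52.4405° = 5e-08 × 110570 × 0.6096 ≈ 0.00337009 m.
The two errors are perpendicular, so the maximum displacement is √(0.0055285² + 0.00337009²) ≈ 0.00647471 m.

0.006 metres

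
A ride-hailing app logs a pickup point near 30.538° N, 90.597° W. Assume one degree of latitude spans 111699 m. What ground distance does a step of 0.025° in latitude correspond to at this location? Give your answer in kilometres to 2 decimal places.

Along a meridian 0.025° is 0.025 × 111699 = 2792.48 m.
That is 2792.48 m = 2.7925 km.

2.79 kilometres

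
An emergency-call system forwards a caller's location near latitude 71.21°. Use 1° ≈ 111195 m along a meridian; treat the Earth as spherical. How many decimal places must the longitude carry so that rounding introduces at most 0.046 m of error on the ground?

At 71.21° one degree of longitude covers 111195 × cos 71.21° ≈ 111195 × 0.3221 ≈ 35816 m.
N decimal places → at most half a unit in the last place, 0.5 × 10⁻ᴺ° = 35816/2 × 10⁻ᴺ m.
Setting 17908 × 10⁻ᴺ ≤ 0.046 gives 10ᴺ ≥ 3.893e+05, i.e. N ≥ 5.59.
N = 5 would give 0.179 m (too coarse); N = 6 gives 0.0179 m ≤ 0.046 m.

6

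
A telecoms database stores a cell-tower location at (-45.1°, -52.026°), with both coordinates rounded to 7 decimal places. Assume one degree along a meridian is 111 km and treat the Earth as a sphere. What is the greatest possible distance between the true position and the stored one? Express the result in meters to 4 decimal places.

Rounding to 7 decimal places leaves each coordinate within ±5e-08° of the true value.
Latitude error → 5e-08 × 111000 = 0.00555 m along the meridian.
Longitude error → 5e-08 × 111000 × cos 45.1° = 5e-08 × 111000 × 0.7059 ≈ 0.00391759 m.
Combining orthogonally: (0.00555² + 0.00391759²)^½ ≈ 0.00679338 m.

0.0068 meters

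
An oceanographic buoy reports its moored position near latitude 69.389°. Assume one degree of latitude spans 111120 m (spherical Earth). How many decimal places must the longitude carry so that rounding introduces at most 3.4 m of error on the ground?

At 69.389° one degree of longitude covers 111120 × cos 69.389° ≈ 111120 × 0.3520 ≈ 39116.6 m.
With N decimal places the half-ulp bound is 0.5·10⁻ᴺ°, or 0.5·10⁻ᴺ × 39116.6 m on the ground.
Setting 19558.3 × 10⁻ᴺ ≤ 3.4 gives 10ᴺ ≥ 5752, i.e. N ≥ 3.76.
So 4 decimal places suffice (1.96 m); 3 would allow up to 19.6 m.

4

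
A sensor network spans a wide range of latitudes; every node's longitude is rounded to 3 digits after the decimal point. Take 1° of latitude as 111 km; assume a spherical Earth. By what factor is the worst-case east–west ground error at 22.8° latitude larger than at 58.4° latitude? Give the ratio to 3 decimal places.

Rounding to 3 decimal places leaves the longitude within ±0.0005° of the true value.
Error at 22.8° = 0.0005° × 111000 × cos 22.8° ≈ 55.5 × 0.9219 = 51.163 m.
At 58.4°: 0.0005° × 111000 × cos 58.4° = 0.0005 × 111000 × 0.5240 ≈ 29.081 m.
Ratio: 51.163 / 29.081 = cos 22.8° / cos 58.4° ≈ 1.7593.

1.759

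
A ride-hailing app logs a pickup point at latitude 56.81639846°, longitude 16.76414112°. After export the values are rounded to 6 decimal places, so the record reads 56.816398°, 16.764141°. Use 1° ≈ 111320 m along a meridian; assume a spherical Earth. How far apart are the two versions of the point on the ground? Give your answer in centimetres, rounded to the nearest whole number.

Δlat = 56.81639846 − 56.816398 = +0.00000046°; Δlon = 16.76414112 − 16.764141 = +0.00000012°.
North–south shift: 0.00000046 × 111320 = 0.0512072 m.
E–W at 56.8164°: 0.00000012° × 111320 × cos 56.8164° = 0.00000012 × 111320 × 0.5473 ≈ 0.00731137 m.
Combined displacement = (0.0512072² + 0.00731137²)^½ ≈ 0.0517265 m.
That is 0.0517265 m = 5.1727 cm.

5 centimetres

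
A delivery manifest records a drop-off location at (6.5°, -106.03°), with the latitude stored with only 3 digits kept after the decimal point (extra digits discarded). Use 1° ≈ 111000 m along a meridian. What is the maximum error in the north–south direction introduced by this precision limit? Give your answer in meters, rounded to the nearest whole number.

111 meters

Truncating at 3 decimal places can drop up to a full unit in the last place, so the latitude may be off by as much as 0.001°.
So the N–S error is at most 0.001 × 111000 = 111 m.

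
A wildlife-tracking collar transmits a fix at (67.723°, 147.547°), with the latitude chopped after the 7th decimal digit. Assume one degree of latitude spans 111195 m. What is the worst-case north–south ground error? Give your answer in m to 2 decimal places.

0.01 m

Truncating at 7 decimal places can drop up to a full unit in the last place, so the latitude may be off by as much as 1e-07°.
North–south distance: 1e-07° × 111195 m/° = 0.0111195 m.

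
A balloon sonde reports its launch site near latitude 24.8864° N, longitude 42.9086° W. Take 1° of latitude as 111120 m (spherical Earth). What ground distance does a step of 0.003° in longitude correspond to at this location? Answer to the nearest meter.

0.003° of longitude at 24.8864° is 0.003 × 111120 × cos 24.8864° ≈ 0.003 × 100802 = 302.405 m.

302 meters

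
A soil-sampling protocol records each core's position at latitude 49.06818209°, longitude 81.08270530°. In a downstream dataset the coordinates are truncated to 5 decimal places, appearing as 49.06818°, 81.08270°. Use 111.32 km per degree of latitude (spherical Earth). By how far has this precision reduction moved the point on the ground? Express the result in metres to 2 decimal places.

Δlat = 49.06818209 − 49.06818 = +0.00000209°; Δlon = 81.08270530 − 81.08270 = +0.00000530°.
N–S: 0.00000209° × 111320 m/° = 0.232659 m.
E–W at 49.0682°: 0.00000530° × 111320 × cos 49.0682° = 0.00000530 × 111320 × 0.6552 ≈ 0.386542 m.
Distance: √(0.232659² + 0.386542²) ≈ 0.451159 m.

0.45 metres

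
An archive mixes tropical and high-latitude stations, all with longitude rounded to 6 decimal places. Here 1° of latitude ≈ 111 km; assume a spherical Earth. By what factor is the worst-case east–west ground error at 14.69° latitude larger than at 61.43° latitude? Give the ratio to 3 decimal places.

Rounding to 6 decimal places leaves the longitude within ±5e-07° of the true value.
Error at 14.69° = 5e-07° × 111000 × cos 14.69° ≈ 0.0555 × 0.9673 = 0.053686 m.
Error at 61.43° = 5e-07° × 111000 × cos 61.43° ≈ 0.0555 × 0.4782 = 0.026542 m.
The ratio reduces to cos 14.69° / cos 61.43° = 0.9673/0.4782 ≈ 2.0227.

2.023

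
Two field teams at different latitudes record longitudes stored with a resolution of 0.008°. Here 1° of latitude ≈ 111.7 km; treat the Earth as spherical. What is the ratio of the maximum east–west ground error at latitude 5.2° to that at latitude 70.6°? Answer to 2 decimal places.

With a 0.008° grid the true value lies within half a step, ±0.008°/2 = ±0.004°, of the stored one.
At 5.2°: 0.004° × 111700 × cos 5.2° = 0.004 × 111700 × 0.9959 ≈ 444.96 m.
At 70.6°: 0.004° × 111700 × cos 70.6° = 0.004 × 111700 × 0.3322 ≈ 148.41 m.
The ratio reduces to cos 5.2° / cos 70.6° = 0.9959/0.3322 ≈ 2.9982.

3.00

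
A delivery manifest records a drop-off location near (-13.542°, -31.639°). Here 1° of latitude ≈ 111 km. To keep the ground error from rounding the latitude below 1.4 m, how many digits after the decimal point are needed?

5

One degree of latitude covers 111000 m.
Rounding to N decimal places gives at most 0.5 × 10⁻ᴺ degrees of error, i.e. 0.5 × 10⁻ᴺ × 111000 m.
Need 0.5 × 111000 × 10⁻ᴺ ≤ 1.4 → 10⁻ᴺ ≤ 2.523e-05, so N ≥ 4.60.
At 4 places the error can reach 5.55 m, but 5 places keeps it to 0.555 m.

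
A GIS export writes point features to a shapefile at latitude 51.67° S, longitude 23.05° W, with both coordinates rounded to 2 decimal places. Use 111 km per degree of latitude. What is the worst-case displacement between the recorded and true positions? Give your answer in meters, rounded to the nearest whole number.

Rounding to 2 decimal places leaves each coordinate within ±0.005° of the true value.
N–S: 0.005° × 111000 m/° = 555 m.
East–west component at 51.67°: 0.005° × 111000 × cos 51.67° ≈ 0.005 × 68841.1 ≈ 344.205 m.
Worst case both components are at the extreme and orthogonal: √(555² + 344.205²) ≈ 653.071 m.

653 meters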